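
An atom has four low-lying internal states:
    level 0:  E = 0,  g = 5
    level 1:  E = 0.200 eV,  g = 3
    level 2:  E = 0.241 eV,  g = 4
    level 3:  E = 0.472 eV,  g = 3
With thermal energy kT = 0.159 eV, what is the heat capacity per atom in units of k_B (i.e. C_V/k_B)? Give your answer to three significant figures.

Eᵢ/kT = 0, 1.2579, 1.5157, 2.9686.
Z = Σ gᵢe^(−Eᵢ/kT) = 5·e^(−0) + 3·e^(−1.2579) + 4·e^(−1.5157) + 3·e^(−2.9686) = 5.0000 + 0.85275 + 0.87862 + 0.15413 = 6.8855.
⟨E⟩ = 0.066088 eV, ⟨E²⟩ = 0.017352 eV².
C_V/k_B = (⟨E²⟩ − ⟨E⟩²)/(kT)² = (0.017352 − 0.0043676)/0.025281 = 0.514.

0.514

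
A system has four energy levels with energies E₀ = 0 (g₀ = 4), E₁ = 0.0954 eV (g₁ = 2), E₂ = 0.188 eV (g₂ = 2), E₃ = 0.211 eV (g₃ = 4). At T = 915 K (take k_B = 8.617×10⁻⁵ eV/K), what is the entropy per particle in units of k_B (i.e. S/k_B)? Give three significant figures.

k_BT = 8.617×10⁻⁵ × 915 K = 0.078846 eV.
Eᵢ/kT = 0, 1.2100, 2.3844, 2.6761.
Z = Σ gᵢe^(−Eᵢ/kT) = 4·e^(−0) + 2·e^(−1.2100) + 2·e^(−2.3844) + 4·e^(−2.6761) = 4.0000 + 0.59639 + 0.18429 + 0.27532 = 5.0560.
⟨E⟩ = Σ EᵢPᵢ = 0.029595 eV.
S/k_B = ln Z + ⟨E⟩/kT = ln(5.0560) + 0.029595/0.078846 = 1.6206 + 0.37535 = 2.00.

2.00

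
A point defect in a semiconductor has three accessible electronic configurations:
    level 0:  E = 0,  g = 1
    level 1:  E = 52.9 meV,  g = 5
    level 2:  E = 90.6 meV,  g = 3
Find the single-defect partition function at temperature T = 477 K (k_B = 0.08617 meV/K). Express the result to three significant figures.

Z = 2.71

k_BT = 0.08617 × 477 K = 41.103 meV.
Eᵢ/kT = 0, 1.2870, 2.2042.
Z = Σ gᵢe^(−Eᵢ/kT) = 1·e^(−0) + 5·e^(−1.2870) + 3·e^(−2.2042) = 1.0000 + 1.3805 + 0.33102 = 2.7115.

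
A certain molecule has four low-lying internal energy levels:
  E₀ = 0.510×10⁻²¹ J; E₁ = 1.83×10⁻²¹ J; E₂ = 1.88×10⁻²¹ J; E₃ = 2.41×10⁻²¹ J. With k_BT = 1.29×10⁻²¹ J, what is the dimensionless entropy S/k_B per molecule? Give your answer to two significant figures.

1.2

Eᵢ/kT = 0.3953, 1.419, 1.457, 1.868.
Z = Σ e^(−Eᵢ/kT) = e^(−0.3953) + e^(−1.419) + e^(−1.457) + e^(−1.868) = 0.6735 + 0.2420 + 0.2329 + 0.1544 = 1.303.
⟨E⟩ = Σ EᵢPᵢ = 1.225 ×10⁻²¹ J.
S/k_B = ln Z + ⟨E⟩/kT = ln(1.303) + 1.225/1.29 = 0.2647 + 0.9496 = 1.2.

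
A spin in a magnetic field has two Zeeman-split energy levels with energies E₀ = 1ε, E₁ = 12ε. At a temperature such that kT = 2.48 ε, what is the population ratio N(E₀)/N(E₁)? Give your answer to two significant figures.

84

n₀/n₁ = exp[−(E₀−E₁)/kT] = exp(−(-11ε)/(2.48ε)) = exp(4.435) = 84.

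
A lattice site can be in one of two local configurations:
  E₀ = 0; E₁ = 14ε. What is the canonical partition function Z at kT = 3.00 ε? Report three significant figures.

Eᵢ/kT = 0, 4.6667.
Z = Σ e^(−Eᵢ/kT) = e^(−0) + e^(−4.6667) = 1.0000 + 0.0094032 = 1.0094.

Z = 1.01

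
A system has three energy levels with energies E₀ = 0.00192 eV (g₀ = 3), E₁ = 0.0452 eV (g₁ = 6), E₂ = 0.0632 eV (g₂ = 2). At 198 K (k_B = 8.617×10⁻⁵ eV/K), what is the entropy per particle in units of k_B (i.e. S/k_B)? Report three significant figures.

1.66

k_BT = 8.617×10⁻⁵ × 198 K = 0.017062 eV.
Eᵢ/kT = 0.11253, 2.6492, 3.7041.
Z = Σ gᵢe^(−Eᵢ/kT) = 3·e^(−0.11253) + 6·e^(−2.6492) + 2·e^(−3.7041) = 2.6807 + 0.42425 + 0.049245 = 3.1542.
⟨E⟩ = Σ EᵢPᵢ = 0.0086980 eV.
S/k_B = ln Z + ⟨E⟩/kT = ln(3.1542) + 0.0086980/0.017062 = 1.1487 + 0.50979 = 1.66.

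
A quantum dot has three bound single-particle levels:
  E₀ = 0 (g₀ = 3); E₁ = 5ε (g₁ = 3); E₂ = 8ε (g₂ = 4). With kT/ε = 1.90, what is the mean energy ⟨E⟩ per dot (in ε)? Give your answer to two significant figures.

Eᵢ/kT = 0, 2.632, 4.211.
Z = Σ gᵢe^(−Eᵢ/kT) = 3·e^(−0) + 3·e^(−2.632) + 4·e^(−4.211) = 3.000 + 0.2158 + 0.05933 = 3.275.
⟨E⟩ = Σ Eᵢ gᵢe^(−Eᵢ/kT) / Z = (0·3.000 + 5·0.2158 + 8·0.05933) / 3.275 = 0.47 ε.

0.47 ε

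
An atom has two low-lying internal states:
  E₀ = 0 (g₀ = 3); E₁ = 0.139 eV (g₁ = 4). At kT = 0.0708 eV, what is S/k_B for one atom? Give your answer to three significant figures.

Eᵢ/kT = 0, 1.9633.
Z = Σ gᵢe^(−Eᵢ/kT) = 3·e^(−0) + 4·e^(−1.9633) = 3.0000 + 0.56158 = 3.5616.
⟨E⟩ = Σ EᵢPᵢ = 0.021917 eV.
S/k_B = ln Z + ⟨E⟩/kT = ln(3.5616) + 0.021917/0.0708 = 1.2702 + 0.30956 = 1.58.

1.58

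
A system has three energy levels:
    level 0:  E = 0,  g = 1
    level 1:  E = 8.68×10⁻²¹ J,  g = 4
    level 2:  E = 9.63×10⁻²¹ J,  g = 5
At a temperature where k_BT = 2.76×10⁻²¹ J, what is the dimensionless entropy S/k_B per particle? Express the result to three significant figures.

1.09

Eᵢ/kT = 0, 3.1449, 3.4891.
Z = Σ gᵢe^(−Eᵢ/kT) = 1·e^(−0) + 4·e^(−3.1449) + 5·e^(−3.4891) = 1.0000 + 0.17228 + 0.15264 = 1.3249.
⟨E⟩ = Σ EᵢPᵢ = 2.2381 ×10⁻²¹ J.
S/k_B = ln Z + ⟨E⟩/kT = ln(1.3249) + 2.2381/2.76 = 0.28134 + 0.81091 = 1.09.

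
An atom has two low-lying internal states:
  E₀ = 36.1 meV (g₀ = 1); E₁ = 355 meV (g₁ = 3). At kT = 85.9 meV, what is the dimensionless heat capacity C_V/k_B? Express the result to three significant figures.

Eᵢ/kT = 0.42026, 4.1327.
Z = Σ gᵢe^(−Eᵢ/kT) = 1·e^(−0.42026) + 3·e^(−4.1327) = 0.65688 + 0.048119 = 0.70500.
⟨E⟩ = 57.866 meV, ⟨E²⟩ = 9816.0 meV².
C_V/k_B = (⟨E²⟩ − ⟨E⟩²)/(kT)² = (9816.0 − 3348.5)/7378.8 = 0.876.

0.876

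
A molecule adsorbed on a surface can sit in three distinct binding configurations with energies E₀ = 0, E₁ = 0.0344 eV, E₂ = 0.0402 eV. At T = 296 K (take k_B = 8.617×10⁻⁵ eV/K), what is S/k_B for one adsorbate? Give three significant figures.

k_BT = 8.617×10⁻⁵ × 296 K = 0.025506 eV.
Eᵢ/kT = 0, 1.3487, 1.5761.
Z = Σ e^(−Eᵢ/kT) = e^(−0) + e^(−1.3487) + e^(−1.5761) = 1.0000 + 0.25958 + 0.20678 = 1.4664.
⟨E⟩ = Σ EᵢPᵢ = 0.011758 eV.
S/k_B = ln Z + ⟨E⟩/kT = ln(1.4664) + 0.011758/0.025506 = 0.38281 + 0.46099 = 0.844.

0.844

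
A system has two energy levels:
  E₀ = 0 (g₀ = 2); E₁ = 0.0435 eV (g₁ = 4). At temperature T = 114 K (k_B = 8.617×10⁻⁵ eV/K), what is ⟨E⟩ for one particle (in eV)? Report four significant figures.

0.001014 eV

k_BT = 8.617×10⁻⁵ × 114 K = 0.00982338 eV.
Eᵢ/kT = 0, 4.42821.
Z = Σ gᵢe^(−Eᵢ/kT) = 2·e^(−0) + 4·e^(−4.42821) = 2.00000 + 0.0477433 = 2.04774.
⟨E⟩ = Σ Eᵢ gᵢe^(−Eᵢ/kT) / Z = (0·2.00000 + 0.0435·0.0477433) / 2.04774 = 0.001014 eV.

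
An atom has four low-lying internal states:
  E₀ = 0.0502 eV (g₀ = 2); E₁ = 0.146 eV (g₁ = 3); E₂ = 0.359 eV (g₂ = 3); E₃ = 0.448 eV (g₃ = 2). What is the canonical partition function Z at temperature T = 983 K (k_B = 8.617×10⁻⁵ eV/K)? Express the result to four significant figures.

k_BT = 8.617×10⁻⁵ × 983 K = 0.0847051 eV.
Eᵢ/kT = 0.592644, 1.72363, 4.23823, 5.28894.
Z = Σ gᵢe^(−Eᵢ/kT) = 2·e^(−0.592644) + 3·e^(−1.72363) + 3·e^(−4.23823) + 2·e^(−5.28894) = 1.10573 + 0.535252 + 0.0432993 + 0.0100942 = 1.69438.

Z = 1.694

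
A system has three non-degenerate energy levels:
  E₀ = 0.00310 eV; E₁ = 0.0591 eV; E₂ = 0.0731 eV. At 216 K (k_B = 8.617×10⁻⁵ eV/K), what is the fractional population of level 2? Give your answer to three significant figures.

k_BT = 8.617×10⁻⁵ × 216 K = 0.018613 eV.
Eᵢ/kT = 0.16655, 3.1752, 3.9274.
Z = Σ e^(−Eᵢ/kT) = e^(−0.16655) + e^(−3.1752) + e^(−3.9274) = 0.84658 + 0.041786 + 0.019695 = 0.90806.
P₂ = e^(−E₂/kT) / Z = 0.019695/0.90806 = 0.0217.

0.0217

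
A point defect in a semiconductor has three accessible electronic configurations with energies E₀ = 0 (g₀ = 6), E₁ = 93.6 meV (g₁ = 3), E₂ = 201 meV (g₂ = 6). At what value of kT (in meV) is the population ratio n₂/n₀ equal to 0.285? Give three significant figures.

160 meV

n₂/n₀ = (g₂/g₀) exp[−(E₂−E₀)/kT] = 0.285.
⇒ (E₂−E₀)/kT = ln((6/6)/0.285) = ln(3.5088) = 1.2553.
kT = 201 meV / 1.2553 = 160 meV.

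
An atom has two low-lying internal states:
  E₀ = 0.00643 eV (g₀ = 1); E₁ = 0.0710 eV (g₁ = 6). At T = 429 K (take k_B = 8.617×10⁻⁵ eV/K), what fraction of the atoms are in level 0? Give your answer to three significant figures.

k_BT = 8.617×10⁻⁵ × 429 K = 0.036967 eV.
Eᵢ/kT = 0.17394, 1.9206.
Z = Σ gᵢe^(−Eᵢ/kT) = 1·e^(−0.17394) + 6·e^(−1.9206) = 0.84035 + 0.87911 = 1.7195.
P₀ = g₀ e^(−E₀/kT) / Z = 0.84035/1.7195 = 0.489.

0.489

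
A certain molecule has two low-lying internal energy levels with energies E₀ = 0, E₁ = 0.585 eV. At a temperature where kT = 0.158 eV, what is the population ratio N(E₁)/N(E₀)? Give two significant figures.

0.025

n₁/n₀ = exp[−(E₁−E₀)/kT] = exp(−(0.585 eV)/(0.158 eV)) = exp(-3.703) = 0.025.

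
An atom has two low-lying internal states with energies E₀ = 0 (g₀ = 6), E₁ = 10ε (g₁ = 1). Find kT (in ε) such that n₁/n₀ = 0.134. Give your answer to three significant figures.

45.8 ε

n₁/n₀ = (g₁/g₀) exp[−(E₁−E₀)/kT] = 0.134.
⇒ (E₁−E₀)/kT = ln((1/6)/0.134) = ln(1.2438) = 0.21817.
kT = 10ε / 0.21817 = 45.8 ε.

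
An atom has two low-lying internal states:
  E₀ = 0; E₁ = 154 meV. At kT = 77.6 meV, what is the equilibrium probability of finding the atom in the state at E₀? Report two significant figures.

0.88

Eᵢ/kT = 0, 1.985.
Z = Σ e^(−Eᵢ/kT) = e^(−0) + e^(−1.985) = 1.000 + 0.1374 = 1.137.
P₀ = e^(−E₀/kT) / Z = 1.000/1.137 = 0.88.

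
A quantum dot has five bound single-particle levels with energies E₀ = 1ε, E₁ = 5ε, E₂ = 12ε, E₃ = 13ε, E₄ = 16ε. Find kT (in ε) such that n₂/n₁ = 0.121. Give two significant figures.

3.3 ε

n₂/n₁ = exp[−(E₂−E₁)/kT] = 0.121.
⇒ (E₂−E₁)/kT = ln(1/0.121) = ln(8.264) = 2.112.
kT = 7ε / 2.112 = 3.3 ε.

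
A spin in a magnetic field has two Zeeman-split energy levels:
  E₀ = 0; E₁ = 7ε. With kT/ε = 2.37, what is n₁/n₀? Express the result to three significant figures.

n₁/n₀ = exp[−(E₁−E₀)/kT] = exp(−(7ε)/(2.37ε)) = exp(-2.9536) = 0.0522.

0.0522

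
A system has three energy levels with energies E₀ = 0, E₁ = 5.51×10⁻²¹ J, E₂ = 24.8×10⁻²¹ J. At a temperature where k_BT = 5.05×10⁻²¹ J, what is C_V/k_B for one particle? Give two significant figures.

Eᵢ/kT = 0, 1.091, 4.911.
Z = Σ e^(−Eᵢ/kT) = e^(−0) + e^(−1.091) + e^(−4.911) = 1.000 + 0.3359 + 0.007365 = 1.343.
⟨E⟩ = 1.514, ⟨E²⟩ = 10.97.
C_V/k_B = (⟨E²⟩ − ⟨E⟩²)/(kT)² = (10.97 − 2.292)/25.50 = 0.34.

0.34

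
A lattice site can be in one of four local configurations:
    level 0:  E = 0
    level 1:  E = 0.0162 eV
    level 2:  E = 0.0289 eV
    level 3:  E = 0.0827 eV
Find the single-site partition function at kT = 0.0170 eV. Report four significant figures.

Z = 1.576

Eᵢ/kT = 0, 0.952941, 1.70000, 4.86471.
Z = Σ e^(−Eᵢ/kT) = e^(−0) + e^(−0.952941) + e^(−1.70000) + e^(−4.86471) = 1.00000 + 0.385605 + 0.182684 + 0.00771406 = 1.57600.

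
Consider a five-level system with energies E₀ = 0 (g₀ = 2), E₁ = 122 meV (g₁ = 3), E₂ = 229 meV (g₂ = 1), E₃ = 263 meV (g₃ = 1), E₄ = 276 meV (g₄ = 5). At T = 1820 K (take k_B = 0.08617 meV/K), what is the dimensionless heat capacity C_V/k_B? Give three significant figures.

k_BT = 0.08617 × 1820 K = 156.83 meV.
Eᵢ/kT = 0, 0.77791, 1.4602, 1.6770, 1.7599.
Z = Σ gᵢe^(−Eᵢ/kT) = 2·e^(−0) + 3·e^(−0.77791) + 1·e^(−1.4602) + 1·e^(−1.6770) + 5·e^(−1.7599) = 2.0000 + 1.3781 + 0.23219 + 0.18693 + 0.86031 = 4.6575.
⟨E⟩ = 109.05 meV, ⟨E²⟩ = 23865 meV².
C_V/k_B = (⟨E²⟩ − ⟨E⟩²)/(kT)² = (23865 − 11892)/24596 = 0.487.

0.487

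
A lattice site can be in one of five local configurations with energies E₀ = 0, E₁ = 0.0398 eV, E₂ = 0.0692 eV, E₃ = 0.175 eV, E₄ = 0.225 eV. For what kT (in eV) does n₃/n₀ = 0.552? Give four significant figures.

0.2945 eV

n₃/n₀ = exp[−(E₃−E₀)/kT] = 0.552.
⇒ (E₃−E₀)/kT = ln(1/0.552) = ln(1.81159) = 0.594205.
kT = 0.175 eV / 0.594205 = 0.2945 eV.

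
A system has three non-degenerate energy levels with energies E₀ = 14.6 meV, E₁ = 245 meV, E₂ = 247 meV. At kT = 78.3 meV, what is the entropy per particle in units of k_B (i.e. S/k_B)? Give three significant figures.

0.378

Eᵢ/kT = 0.18646, 3.1290, 3.1545.
Z = Σ e^(−Eᵢ/kT) = e^(−0.18646) + e^(−3.1290) + e^(−3.1545) = 0.82989 + 0.043762 + 0.042660 = 0.91631.
⟨E⟩ = Σ EᵢPᵢ = 36.423 meV.
S/k_B = ln Z + ⟨E⟩/kT = ln(0.91631) + 36.423/78.3 = -0.087401 + 0.46517 = 0.378.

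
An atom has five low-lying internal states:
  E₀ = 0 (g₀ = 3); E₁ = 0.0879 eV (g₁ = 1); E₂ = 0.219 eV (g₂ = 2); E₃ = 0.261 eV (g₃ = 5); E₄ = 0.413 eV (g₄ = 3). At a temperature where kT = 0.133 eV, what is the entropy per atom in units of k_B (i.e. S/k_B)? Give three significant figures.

Eᵢ/kT = 0, 0.66090, 1.6466, 1.9624, 3.1053.
Z = Σ gᵢe^(−Eᵢ/kT) = 3·e^(−0) + 1·e^(−0.66090) + 2·e^(−1.6466) + 5·e^(−1.9624) + 3·e^(−3.1053) = 3.0000 + 0.51639 + 0.38541 + 0.70260 + 0.13443 = 4.7388.
⟨E⟩ = Σ EᵢPᵢ = 0.077803 eV.
S/k_B = ln Z + ⟨E⟩/kT = ln(4.7388) + 0.077803/0.133 = 1.5558 + 0.58498 = 2.14.

2.14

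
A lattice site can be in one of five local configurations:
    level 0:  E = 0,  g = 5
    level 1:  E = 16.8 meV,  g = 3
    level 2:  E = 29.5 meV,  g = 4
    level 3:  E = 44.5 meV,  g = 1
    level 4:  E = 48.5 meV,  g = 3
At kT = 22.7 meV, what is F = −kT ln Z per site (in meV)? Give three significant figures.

Eᵢ/kT = 0, 0.74009, 1.2996, 1.9604, 2.1366.
Z = Σ gᵢe^(−Eᵢ/kT) = 5·e^(−0) + 3·e^(−0.74009) + 4·e^(−1.2996) + 1·e^(−1.9604) + 3·e^(−2.1366) = 5.0000 + 1.4312 + 1.0906 + 0.14080 + 0.35417 = 8.0168.
F = −kT ln Z = −22.7 × ln(8.0168) = −22.7 × 2.0815 = -47.3 meV.

-47.3 meV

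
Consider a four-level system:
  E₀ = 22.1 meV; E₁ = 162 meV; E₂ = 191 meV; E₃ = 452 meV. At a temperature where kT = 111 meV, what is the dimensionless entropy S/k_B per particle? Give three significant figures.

Eᵢ/kT = 0.19910, 1.4595, 1.7207, 4.0721.
Z = Σ e^(−Eᵢ/kT) = e^(−0.19910) + e^(−1.4595) + e^(−1.7207) + e^(−4.0721) = 0.81947 + 0.23235 + 0.17894 + 0.017042 = 1.2478.
⟨E⟩ = Σ EᵢPᵢ = 78.243 meV.
S/k_B = ln Z + ⟨E⟩/kT = ln(1.2478) + 78.243/111 = 0.22138 + 0.70489 = 0.926.

0.926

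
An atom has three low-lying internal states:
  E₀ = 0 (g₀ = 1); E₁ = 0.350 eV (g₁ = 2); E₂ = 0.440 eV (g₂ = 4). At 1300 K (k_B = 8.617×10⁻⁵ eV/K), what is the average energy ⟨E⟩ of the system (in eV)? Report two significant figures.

0.056 eV

k_BT = 8.617×10⁻⁵ × 1300 K = 0.1120 eV.
Eᵢ/kT = 0, 3.125, 3.929.
Z = Σ gᵢe^(−Eᵢ/kT) = 1·e^(−0) + 2·e^(−3.125) + 4·e^(−3.929) = 1.000 + 0.08787 + 0.07865 = 1.167.
⟨E⟩ = Σ Eᵢ gᵢe^(−Eᵢ/kT) / Z = (0·1.000 + 0.350·0.08787 + 0.440·0.07865) / 1.167 = 0.056 eV.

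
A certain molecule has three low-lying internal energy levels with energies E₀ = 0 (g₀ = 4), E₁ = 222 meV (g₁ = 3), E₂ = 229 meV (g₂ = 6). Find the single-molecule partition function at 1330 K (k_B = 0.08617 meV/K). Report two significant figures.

Z = 5.2

k_BT = 0.08617 × 1330 K = 114.6 meV.
Eᵢ/kT = 0, 1.937, 1.998.
Z = Σ gᵢe^(−Eᵢ/kT) = 4·e^(−0) + 3·e^(−1.937) + 6·e^(−1.998) = 4.000 + 0.4324 + 0.8136 = 5.246.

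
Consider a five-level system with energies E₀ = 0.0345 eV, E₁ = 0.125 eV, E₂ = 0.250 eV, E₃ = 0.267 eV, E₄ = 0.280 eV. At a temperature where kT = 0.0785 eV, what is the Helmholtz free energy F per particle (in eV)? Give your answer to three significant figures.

Eᵢ/kT = 0.43949, 1.5924, 3.1847, 3.4013, 3.5669.
Z = Σ e^(−Eᵢ/kT) = e^(−0.43949) + e^(−1.5924) + e^(−3.1847) + e^(−3.4013) + e^(−3.5669) = 0.64436 + 0.20344 + 0.041391 + 0.033330 + 0.028243 = 0.95076.
F = −kT ln Z = −0.0785 × ln(0.95076) = −0.0785 × -0.050494 = 0.00396 eV.

0.00396 eV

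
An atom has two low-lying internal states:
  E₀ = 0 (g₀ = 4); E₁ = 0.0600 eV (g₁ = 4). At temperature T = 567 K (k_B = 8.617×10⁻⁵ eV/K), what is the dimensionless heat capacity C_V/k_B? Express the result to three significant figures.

0.264

k_BT = 8.617×10⁻⁵ × 567 K = 0.048858 eV.
Eᵢ/kT = 0, 1.2280.
Z = Σ gᵢe^(−Eᵢ/kT) = 4·e^(−0) + 4·e^(−1.2280) = 4.0000 + 1.1715 = 5.1715.
⟨E⟩ = 0.013592 eV, ⟨E²⟩ = 0.00081551 eV².
C_V/k_B = (⟨E²⟩ − ⟨E⟩²)/(kT)² = (0.00081551 − 0.00018474)/0.0023871 = 0.264.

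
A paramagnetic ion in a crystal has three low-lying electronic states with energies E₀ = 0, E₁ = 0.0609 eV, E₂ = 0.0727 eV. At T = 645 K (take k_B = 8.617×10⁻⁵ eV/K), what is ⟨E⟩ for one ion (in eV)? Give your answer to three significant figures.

0.0249 eV

k_BT = 8.617×10⁻⁵ × 645 K = 0.055580 eV.
Eᵢ/kT = 0, 1.0957, 1.3080.
Z = Σ e^(−Eᵢ/kT) = e^(−0) + e^(−1.0957) + e^(−1.3080) = 1.0000 + 0.33431 + 0.27036 = 1.6047.
⟨E⟩ = Σ Eᵢ e^(−Eᵢ/kT) / Z = (0·1.0000 + 0.0609·0.33431 + 0.0727·0.27036) / 1.6047 = 0.0249 eV.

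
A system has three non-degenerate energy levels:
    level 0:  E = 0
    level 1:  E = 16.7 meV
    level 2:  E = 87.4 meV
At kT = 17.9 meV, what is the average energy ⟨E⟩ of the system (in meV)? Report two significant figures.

Eᵢ/kT = 0, 0.9330, 4.883.
Z = Σ e^(−Eᵢ/kT) = e^(−0) + e^(−0.9330) + e^(−4.883) = 1.000 + 0.3934 + 0.007574 = 1.401.
⟨E⟩ = Σ Eᵢ e^(−Eᵢ/kT) / Z = (0·1.000 + 16.7·0.3934 + 87.4·0.007574) / 1.401 = 5.2 meV.

5.2 meV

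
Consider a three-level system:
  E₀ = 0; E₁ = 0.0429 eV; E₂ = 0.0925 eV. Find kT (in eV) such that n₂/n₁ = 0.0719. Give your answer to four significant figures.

n₂/n₁ = exp[−(E₂−E₁)/kT] = 0.0719.
⇒ (E₂−E₁)/kT = ln(1/0.0719) = ln(13.9082) = 2.63248.
kT = 0.0496 eV / 2.63248 = 0.01884 eV.

0.01884 eV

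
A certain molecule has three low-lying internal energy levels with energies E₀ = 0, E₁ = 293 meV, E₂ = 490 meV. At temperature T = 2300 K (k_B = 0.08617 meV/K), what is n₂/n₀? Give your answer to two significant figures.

0.084

k_BT = 0.08617 × 2300 K = 198.2 meV.
n₂/n₀ = exp[−(E₂−E₀)/kT] = exp(−(490 meV)/(198.2 meV)) = exp(-2.472) = 0.084.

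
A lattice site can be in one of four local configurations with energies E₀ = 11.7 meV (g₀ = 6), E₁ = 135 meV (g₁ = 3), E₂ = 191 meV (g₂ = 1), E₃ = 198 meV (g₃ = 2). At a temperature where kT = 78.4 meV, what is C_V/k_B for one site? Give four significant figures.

0.3943

Eᵢ/kT = 0.149235, 1.72194, 2.43622, 2.52551.
Z = Σ gᵢe^(−Eᵢ/kT) = 6·e^(−0.149235) + 3·e^(−1.72194) + 1·e^(−2.43622) + 2·e^(−2.52551) = 5.16820 + 0.536157 + 0.0874909 + 0.160035 = 5.95188.
⟨E⟩ = 30.4520 meV, ⟨E²⟩ = 3350.99 meV².
C_V/k_B = (⟨E²⟩ − ⟨E⟩²)/(kT)² = (3350.99 − 927.324)/6146.56 = 0.3943.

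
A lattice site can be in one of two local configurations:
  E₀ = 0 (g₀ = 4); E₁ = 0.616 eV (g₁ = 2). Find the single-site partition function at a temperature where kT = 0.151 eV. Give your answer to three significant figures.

Z = 4.03

Eᵢ/kT = 0, 4.0795.
Z = Σ gᵢe^(−Eᵢ/kT) = 4·e^(−0) + 2·e^(−4.0795) = 4.0000 + 0.033832 = 4.0338.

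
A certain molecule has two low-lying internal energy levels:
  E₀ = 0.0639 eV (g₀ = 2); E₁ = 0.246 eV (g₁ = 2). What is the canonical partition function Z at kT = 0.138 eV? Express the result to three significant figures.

Z = 1.60

Eᵢ/kT = 0.46304, 1.7826.
Z = Σ gᵢe^(−Eᵢ/kT) = 2·e^(−0.46304) + 2·e^(−1.7826) = 1.2587 + 0.33640 = 1.5951.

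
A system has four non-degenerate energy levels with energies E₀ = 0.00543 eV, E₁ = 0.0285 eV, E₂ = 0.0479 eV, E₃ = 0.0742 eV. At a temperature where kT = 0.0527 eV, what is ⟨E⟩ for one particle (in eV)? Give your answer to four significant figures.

0.02765 eV

Eᵢ/kT = 0.103036, 0.540797, 0.908918, 1.40797.
Z = Σ e^(−Eᵢ/kT) = e^(−0.103036) + e^(−0.540797) + e^(−0.908918) + e^(−1.40797) = 0.902094 + 0.582284 + 0.402960 + 0.244639 = 2.13198.
⟨E⟩ = Σ Eᵢ e^(−Eᵢ/kT) / Z = (0.00543·0.902094 + 0.0285·0.582284 + 0.0479·0.402960 + 0.0742·0.244639) / 2.13198 = 0.02765 eV.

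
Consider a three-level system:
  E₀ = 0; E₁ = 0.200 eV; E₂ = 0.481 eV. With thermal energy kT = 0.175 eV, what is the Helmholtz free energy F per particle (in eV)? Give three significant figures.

Eᵢ/kT = 0, 1.1429, 2.7486.
Z = Σ e^(−Eᵢ/kT) = e^(−0) + e^(−1.1429) + e^(−2.7486) = 1.0000 + 0.31889 + 0.064017 = 1.3829.
F = −kT ln Z = −0.175 × ln(1.3829) = −0.175 × 0.32418 = -0.0567 eV.

-0.0567 eV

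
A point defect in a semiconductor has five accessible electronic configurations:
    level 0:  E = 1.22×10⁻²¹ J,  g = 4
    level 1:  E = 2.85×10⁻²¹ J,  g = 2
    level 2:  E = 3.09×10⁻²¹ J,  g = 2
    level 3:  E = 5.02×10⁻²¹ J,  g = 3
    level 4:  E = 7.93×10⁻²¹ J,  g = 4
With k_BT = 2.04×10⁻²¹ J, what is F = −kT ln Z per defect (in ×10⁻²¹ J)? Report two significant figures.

Eᵢ/kT = 0.5980, 1.397, 1.515, 2.461, 3.887.
Z = Σ gᵢe^(−Eᵢ/kT) = 4·e^(−0.5980) + 2·e^(−1.397) + 2·e^(−1.515) + 3·e^(−2.461) + 4·e^(−3.887) = 2.200 + 0.4947 + 0.4396 + 0.2560 + 0.08203 = 3.472.
F = −kT ln Z = −2.04 × ln(3.472) = −2.04 × 1.245 = -2.5 ×10⁻²¹ J.

-2.5 ×10⁻²¹ J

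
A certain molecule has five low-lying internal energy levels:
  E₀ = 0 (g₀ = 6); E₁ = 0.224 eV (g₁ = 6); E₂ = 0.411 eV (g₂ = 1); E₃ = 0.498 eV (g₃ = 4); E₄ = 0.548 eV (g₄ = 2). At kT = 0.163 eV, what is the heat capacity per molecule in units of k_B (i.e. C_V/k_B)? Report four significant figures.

0.5981

Eᵢ/kT = 0, 1.37423, 2.52147, 3.05521, 3.36196.
Z = Σ gᵢe^(−Eᵢ/kT) = 6·e^(−0) + 6·e^(−1.37423) + 1·e^(−2.52147) + 4·e^(−3.05521) + 2·e^(−3.36196) = 6.00000 + 1.51821 + 0.0803414 + 0.188451 + 0.0693345 = 7.85634.
⟨E⟩ = 0.0642721 eV, ⟨E²⟩ = 0.0200229 eV².
C_V/k_B = (⟨E²⟩ − ⟨E⟩²)/(kT)² = (0.0200229 − 0.00413090)/0.0265690 = 0.5981.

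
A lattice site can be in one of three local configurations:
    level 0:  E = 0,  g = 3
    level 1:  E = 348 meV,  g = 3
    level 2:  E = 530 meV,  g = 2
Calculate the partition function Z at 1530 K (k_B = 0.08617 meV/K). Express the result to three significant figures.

k_BT = 0.08617 × 1530 K = 131.84 meV.
Eᵢ/kT = 0, 2.6396, 4.0200.
Z = Σ gᵢe^(−Eᵢ/kT) = 3·e^(−0) + 3·e^(−2.6396) + 2·e^(−4.0200) = 3.0000 + 0.21417 + 0.035906 = 3.2501.

Z = 3.25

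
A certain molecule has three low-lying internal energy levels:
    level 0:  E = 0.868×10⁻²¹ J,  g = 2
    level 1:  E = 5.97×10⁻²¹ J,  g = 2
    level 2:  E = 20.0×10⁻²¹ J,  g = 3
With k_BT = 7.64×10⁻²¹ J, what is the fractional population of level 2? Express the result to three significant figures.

0.0750

Eᵢ/kT = 0.11361, 0.78141, 2.6178.
Z = Σ gᵢe^(−Eᵢ/kT) = 2·e^(−0.11361) + 2·e^(−0.78141) + 3·e^(−2.6178) = 1.7852 + 0.91552 + 0.21889 = 2.9196.
P₂ = g₂ e^(−E₂/kT) / Z = 0.21889/2.9196 = 0.0750.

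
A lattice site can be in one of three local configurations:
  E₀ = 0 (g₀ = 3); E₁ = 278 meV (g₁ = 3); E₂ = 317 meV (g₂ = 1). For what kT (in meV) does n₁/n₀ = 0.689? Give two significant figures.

n₁/n₀ = (g₁/g₀) exp[−(E₁−E₀)/kT] = 0.689.
⇒ (E₁−E₀)/kT = ln((3/3)/0.689) = ln(1.451) = 0.3723.
kT = 278 meV / 0.3723 = 750 meV.

750 meV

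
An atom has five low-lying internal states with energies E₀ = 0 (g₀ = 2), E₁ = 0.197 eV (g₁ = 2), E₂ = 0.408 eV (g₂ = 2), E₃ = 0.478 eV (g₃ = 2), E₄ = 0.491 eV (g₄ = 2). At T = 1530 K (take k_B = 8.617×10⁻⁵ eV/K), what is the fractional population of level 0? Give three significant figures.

0.757

k_BT = 8.617×10⁻⁵ × 1530 K = 0.13184 eV.
Eᵢ/kT = 0, 1.4942, 3.0947, 3.6256, 3.7242.
Z = Σ gᵢe^(−Eᵢ/kT) = 2·e^(−0) + 2·e^(−1.4942) + 2·e^(−3.0947) + 2·e^(−3.6256) + 2·e^(−3.7242) = 2.0000 + 0.44886 + 0.090577 + 0.053266 + 0.048265 = 2.6410.
P₀ = g₀ e^(−E₀/kT) / Z = 2.0000/2.6410 = 0.757.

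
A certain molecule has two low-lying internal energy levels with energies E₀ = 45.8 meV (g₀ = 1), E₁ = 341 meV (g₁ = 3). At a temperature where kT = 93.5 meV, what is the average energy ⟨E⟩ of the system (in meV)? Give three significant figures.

Eᵢ/kT = 0.48984, 3.6471.
Z = Σ gᵢe^(−Eᵢ/kT) = 1·e^(−0.48984) + 3·e^(−3.6471) = 0.61272 + 0.078200 = 0.69092.
⟨E⟩ = Σ Eᵢ gᵢe^(−Eᵢ/kT) / Z = (45.8·0.61272 + 341·0.078200) / 0.69092 = 79.2 meV.

79.2 meV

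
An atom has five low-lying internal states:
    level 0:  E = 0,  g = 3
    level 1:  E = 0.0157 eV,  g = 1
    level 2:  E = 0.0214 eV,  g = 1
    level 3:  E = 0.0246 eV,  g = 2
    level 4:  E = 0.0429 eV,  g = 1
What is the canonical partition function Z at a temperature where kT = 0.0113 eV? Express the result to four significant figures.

Eᵢ/kT = 0, 1.38938, 1.89381, 2.17699, 3.79646.
Z = Σ gᵢe^(−Eᵢ/kT) = 3·e^(−0) + 1·e^(−1.38938) + 1·e^(−1.89381) + 2·e^(−2.17699) + 1·e^(−3.79646) = 3.00000 + 0.249230 + 0.150497 + 0.226765 + 0.0224501 = 3.64894.

Z = 3.649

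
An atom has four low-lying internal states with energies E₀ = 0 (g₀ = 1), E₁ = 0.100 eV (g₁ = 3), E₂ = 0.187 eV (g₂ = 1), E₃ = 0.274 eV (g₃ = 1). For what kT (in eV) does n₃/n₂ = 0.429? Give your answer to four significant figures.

0.1028 eV

n₃/n₂ = (g₃/g₂) exp[−(E₃−E₂)/kT] = 0.429.
⇒ (E₃−E₂)/kT = ln((1/1)/0.429) = ln(2.33100) = 0.846297.
kT = 0.087 eV / 0.846297 = 0.1028 eV.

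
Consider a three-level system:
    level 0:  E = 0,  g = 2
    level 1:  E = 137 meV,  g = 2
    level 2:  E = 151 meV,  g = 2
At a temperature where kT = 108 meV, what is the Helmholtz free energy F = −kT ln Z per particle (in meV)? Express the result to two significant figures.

Eᵢ/kT = 0, 1.269, 1.398.
Z = Σ gᵢe^(−Eᵢ/kT) = 2·e^(−0) + 2·e^(−1.269) + 2·e^(−1.398) = 2.000 + 0.5622 + 0.4942 = 3.056.
F = −kT ln Z = −108 × ln(3.056) = −108 × 1.117 = -120 meV.

-120 meV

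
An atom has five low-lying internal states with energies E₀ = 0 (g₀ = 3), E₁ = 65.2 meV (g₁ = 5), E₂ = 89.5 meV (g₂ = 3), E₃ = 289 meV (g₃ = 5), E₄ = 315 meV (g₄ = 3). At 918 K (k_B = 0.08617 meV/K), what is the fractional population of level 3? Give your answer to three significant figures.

k_BT = 0.08617 × 918 K = 79.104 meV.
Eᵢ/kT = 0, 0.82423, 1.1314, 3.6534, 3.9821.
Z = Σ gᵢe^(−Eᵢ/kT) = 3·e^(−0) + 5·e^(−0.82423) + 3·e^(−1.1314) + 5·e^(−3.6534) + 3·e^(−3.9821) = 3.0000 + 2.1929 + 0.96774 + 0.12951 + 0.055939 = 6.3461.
P₃ = g₃ e^(−E₃/kT) / Z = 0.12951/6.3461 = 0.0204.

0.0204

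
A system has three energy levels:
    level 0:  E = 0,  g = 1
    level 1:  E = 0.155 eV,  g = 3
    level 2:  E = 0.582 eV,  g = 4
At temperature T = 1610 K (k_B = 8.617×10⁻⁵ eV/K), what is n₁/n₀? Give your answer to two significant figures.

0.98

k_BT = 8.617×10⁻⁵ × 1610 K = 0.1387 eV.
n₁/n₀ = (g₁/g₀) exp[−(E₁−E₀)/kT] = (3/1) × exp(−(0.155 eV)/(0.1387 eV)) = (3/1) × exp(-1.118) = 0.98.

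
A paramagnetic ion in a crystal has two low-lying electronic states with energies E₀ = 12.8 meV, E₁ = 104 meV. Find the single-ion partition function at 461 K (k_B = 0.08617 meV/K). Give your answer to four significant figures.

k_BT = 0.08617 × 461 K = 39.7244 meV.
Eᵢ/kT = 0.322220, 2.61804.
Z = Σ e^(−Eᵢ/kT) = e^(−0.322220) + e^(−2.61804) = 0.724539 + 0.0729457 = 0.797485.

Z = 0.7975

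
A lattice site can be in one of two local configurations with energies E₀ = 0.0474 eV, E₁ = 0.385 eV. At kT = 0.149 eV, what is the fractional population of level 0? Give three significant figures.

Eᵢ/kT = 0.31812, 2.5839.
Z = Σ e^(−Eᵢ/kT) = e^(−0.31812) + e^(−2.5839) = 0.72752 + 0.075479 = 0.80300.
P₀ = e^(−E₀/kT) / Z = 0.72752/0.80300 = 0.906.

0.906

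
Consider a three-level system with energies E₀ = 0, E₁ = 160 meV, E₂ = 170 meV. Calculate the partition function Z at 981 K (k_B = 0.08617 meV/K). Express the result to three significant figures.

k_BT = 0.08617 × 981 K = 84.533 meV.
Eᵢ/kT = 0, 1.8928, 2.0110.
Z = Σ e^(−Eᵢ/kT) = e^(−0) + e^(−1.8928) + e^(−2.0110) = 1.0000 + 0.15065 + 0.13385 = 1.2845.

Z = 1.28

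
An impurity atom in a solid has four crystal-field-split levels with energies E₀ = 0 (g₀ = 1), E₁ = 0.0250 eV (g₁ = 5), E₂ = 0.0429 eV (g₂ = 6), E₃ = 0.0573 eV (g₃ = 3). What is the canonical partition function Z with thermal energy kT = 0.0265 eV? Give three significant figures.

Eᵢ/kT = 0, 0.94340, 1.6189, 2.1623.
Z = Σ gᵢe^(−Eᵢ/kT) = 1·e^(−0) + 5·e^(−0.94340) + 6·e^(−1.6189) + 3·e^(−2.1623) = 1.0000 + 1.9465 + 1.1887 + 0.34518 = 4.4804.

Z = 4.48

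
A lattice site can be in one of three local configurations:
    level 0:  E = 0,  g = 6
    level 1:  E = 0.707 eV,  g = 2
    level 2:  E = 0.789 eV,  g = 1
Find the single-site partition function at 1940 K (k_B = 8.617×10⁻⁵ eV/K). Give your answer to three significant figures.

k_BT = 8.617×10⁻⁵ × 1940 K = 0.16717 eV.
Eᵢ/kT = 0, 4.2292, 4.7197.
Z = Σ gᵢe^(−Eᵢ/kT) = 6·e^(−0) + 2·e^(−4.2292) + 1·e^(−4.7197) = 6.0000 + 0.029128 + 0.0089179 = 6.0380.

Z = 6.04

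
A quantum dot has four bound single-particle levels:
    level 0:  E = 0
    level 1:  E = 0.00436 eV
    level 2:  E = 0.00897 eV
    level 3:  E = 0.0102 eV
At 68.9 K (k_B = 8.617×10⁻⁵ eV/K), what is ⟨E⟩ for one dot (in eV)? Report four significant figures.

0.003139 eV

k_BT = 8.617×10⁻⁵ × 68.9 K = 0.00593711 eV.
Eᵢ/kT = 0, 0.734364, 1.51084, 1.71801.
Z = Σ e^(−Eᵢ/kT) = e^(−0) + e^(−0.734364) + e^(−1.51084) + e^(−1.71801) = 1.00000 + 0.479811 + 0.220724 + 0.179423 = 1.87996.
⟨E⟩ = Σ Eᵢ e^(−Eᵢ/kT) / Z = (0·1.00000 + 0.00436·0.479811 + 0.00897·0.220724 + 0.0102·0.179423) / 1.87996 = 0.003139 eV.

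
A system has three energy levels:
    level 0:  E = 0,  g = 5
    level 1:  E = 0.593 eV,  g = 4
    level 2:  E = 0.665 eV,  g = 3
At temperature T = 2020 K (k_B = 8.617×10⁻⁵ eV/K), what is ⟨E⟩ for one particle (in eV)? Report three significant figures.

0.0235 eV

k_BT = 8.617×10⁻⁵ × 2020 K = 0.17406 eV.
Eᵢ/kT = 0, 3.4069, 3.8205.
Z = Σ gᵢe^(−Eᵢ/kT) = 5·e^(−0) + 4·e^(−3.4069) + 3·e^(−3.8205) = 5.0000 + 0.13258 + 0.065751 = 5.1983.
⟨E⟩ = Σ Eᵢ gᵢe^(−Eᵢ/kT) / Z = (0·5.0000 + 0.593·0.13258 + 0.665·0.065751) / 5.1983 = 0.0235 eV.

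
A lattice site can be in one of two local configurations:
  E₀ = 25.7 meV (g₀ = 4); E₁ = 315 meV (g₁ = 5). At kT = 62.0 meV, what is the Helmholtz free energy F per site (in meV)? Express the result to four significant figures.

-60.98 meV

Eᵢ/kT = 0.414516, 5.08065.
Z = Σ gᵢe^(−Eᵢ/kT) = 4·e^(−0.414516) + 5·e^(−5.08065) = 2.64264 + 0.0310793 = 2.67372.
F = −kT ln Z = −62.0 × ln(2.67372) = −62.0 × 0.983471 = -60.98 meV.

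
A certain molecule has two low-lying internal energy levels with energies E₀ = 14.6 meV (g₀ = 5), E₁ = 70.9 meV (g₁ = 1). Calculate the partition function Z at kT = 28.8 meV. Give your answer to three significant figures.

Eᵢ/kT = 0.50694, 2.4618.
Z = Σ gᵢe^(−Eᵢ/kT) = 5·e^(−0.50694) + 1·e^(−2.4618) = 3.0117 + 0.085281 = 3.0970.

Z = 3.10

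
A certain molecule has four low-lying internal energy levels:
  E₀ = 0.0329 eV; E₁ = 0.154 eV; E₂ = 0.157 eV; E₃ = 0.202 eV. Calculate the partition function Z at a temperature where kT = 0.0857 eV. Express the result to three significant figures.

Z = 1.10

Eᵢ/kT = 0.38390, 1.7970, 1.8320, 2.3571.
Z = Σ e^(−Eᵢ/kT) = e^(−0.38390) + e^(−1.7970) + e^(−1.8320) + e^(−2.3571) = 0.68120 + 0.16580 + 0.16009 + 0.094694 = 1.1018.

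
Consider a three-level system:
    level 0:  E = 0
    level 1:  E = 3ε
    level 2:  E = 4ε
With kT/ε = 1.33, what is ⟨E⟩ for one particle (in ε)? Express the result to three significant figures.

Eᵢ/kT = 0, 2.2556, 3.0075.
Z = Σ e^(−Eᵢ/kT) = e^(−0) + e^(−2.2556) + e^(−3.0075) = 1.0000 + 0.10481 + 0.049415 = 1.1542.
⟨E⟩ = Σ Eᵢ e^(−Eᵢ/kT) / Z = (0·1.0000 + 3·0.10481 + 4·0.049415) / 1.1542 = 0.444 ε.

0.444 ε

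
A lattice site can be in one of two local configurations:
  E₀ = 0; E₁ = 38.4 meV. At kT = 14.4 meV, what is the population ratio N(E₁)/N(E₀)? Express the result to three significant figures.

0.0695

n₁/n₀ = exp[−(E₁−E₀)/kT] = exp(−(38.4 meV)/(14.4 meV)) = exp(-2.6667) = 0.0695.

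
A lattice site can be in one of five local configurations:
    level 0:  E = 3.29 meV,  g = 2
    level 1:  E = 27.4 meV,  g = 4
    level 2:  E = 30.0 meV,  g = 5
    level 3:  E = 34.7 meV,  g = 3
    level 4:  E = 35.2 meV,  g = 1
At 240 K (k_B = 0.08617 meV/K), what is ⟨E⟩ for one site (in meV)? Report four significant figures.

20.45 meV

k_BT = 0.08617 × 240 K = 20.6808 meV.
Eᵢ/kT = 0.159085, 1.32490, 1.45062, 1.67788, 1.70206.
Z = Σ gᵢe^(−Eᵢ/kT) = 2·e^(−0.159085) + 4·e^(−1.32490) + 5·e^(−1.45062) + 3·e^(−1.67788) + 1·e^(−1.70206) = 1.70585 + 1.06332 + 1.17212 + 0.560309 + 0.182308 = 4.68391.
⟨E⟩ = Σ Eᵢ gᵢe^(−Eᵢ/kT) / Z = (3.29·1.70585 + 27.4·1.06332 + 30.0·1.17212 + 34.7·0.560309 + 35.2·0.182308) / 4.68391 = 20.45 meV.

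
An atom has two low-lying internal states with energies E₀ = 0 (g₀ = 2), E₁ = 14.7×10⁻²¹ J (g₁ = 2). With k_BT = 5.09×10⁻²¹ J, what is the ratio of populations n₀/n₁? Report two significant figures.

18

n₀/n₁ = (g₀/g₁) exp[−(E₀−E₁)/kT] = (2/2) × exp(−(-14.7 ×10⁻²¹ J)/(5.09 ×10⁻²¹ J)) = (2/2) × exp(2.888) = 18.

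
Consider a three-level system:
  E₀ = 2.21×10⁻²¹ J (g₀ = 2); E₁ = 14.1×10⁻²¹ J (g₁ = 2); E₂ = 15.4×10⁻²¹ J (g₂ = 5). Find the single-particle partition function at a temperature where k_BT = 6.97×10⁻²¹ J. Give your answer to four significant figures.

Eᵢ/kT = 0.317073, 2.02296, 2.20947.
Z = Σ gᵢe^(−Eᵢ/kT) = 2·e^(−0.317073) + 2·e^(−2.02296) + 5·e^(−2.20947) = 1.45656 + 0.264527 + 0.548794 = 2.26988.

Z = 2.270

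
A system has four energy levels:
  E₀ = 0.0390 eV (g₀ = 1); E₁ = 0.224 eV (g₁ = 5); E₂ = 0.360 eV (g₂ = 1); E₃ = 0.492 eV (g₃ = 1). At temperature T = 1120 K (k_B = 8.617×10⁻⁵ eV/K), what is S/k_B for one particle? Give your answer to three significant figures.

k_BT = 8.617×10⁻⁵ × 1120 K = 0.096510 eV.
Eᵢ/kT = 0.40410, 2.3210, 3.7302, 5.0979.
Z = Σ gᵢe^(−Eᵢ/kT) = 1·e^(−0.40410) + 5·e^(−2.3210) + 1·e^(−3.7302) + 1·e^(−5.0979) = 0.66758 + 0.49088 + 0.023988 + 0.0061096 = 1.1886.
⟨E⟩ = Σ EᵢPᵢ = 0.12421 eV.
S/k_B = ln Z + ⟨E⟩/kT = ln(1.1886) + 0.12421/0.096510 = 0.17278 + 1.2870 = 1.46.

1.46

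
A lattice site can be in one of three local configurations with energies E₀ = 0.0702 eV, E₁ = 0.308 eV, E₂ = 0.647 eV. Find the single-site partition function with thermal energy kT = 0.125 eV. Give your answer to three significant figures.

Z = 0.661

Eᵢ/kT = 0.56160, 2.4640, 5.1760.
Z = Σ e^(−Eᵢ/kT) = e^(−0.56160) + e^(−2.4640) + e^(−5.1760) = 0.57030 + 0.085094 + 0.0056506 = 0.66104.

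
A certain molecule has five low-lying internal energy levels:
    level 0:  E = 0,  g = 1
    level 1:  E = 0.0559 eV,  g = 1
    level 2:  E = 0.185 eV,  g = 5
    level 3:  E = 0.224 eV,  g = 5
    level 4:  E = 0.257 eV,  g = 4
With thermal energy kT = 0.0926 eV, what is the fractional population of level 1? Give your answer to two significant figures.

Eᵢ/kT = 0, 0.6037, 1.998, 2.419, 2.775.
Z = Σ gᵢe^(−Eᵢ/kT) = 1·e^(−0) + 1·e^(−0.6037) + 5·e^(−1.998) + 5·e^(−2.419) + 4·e^(−2.775) = 1.000 + 0.5468 + 0.6780 + 0.4451 + 0.2494 = 2.919.
P₁ = g₁ e^(−E₁/kT) / Z = 0.5468/2.919 = 0.19.

0.19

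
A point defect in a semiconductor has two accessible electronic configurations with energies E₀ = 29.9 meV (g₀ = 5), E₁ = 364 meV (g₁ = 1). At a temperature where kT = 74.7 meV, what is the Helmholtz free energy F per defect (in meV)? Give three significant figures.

-90.5 meV

Eᵢ/kT = 0.40027, 4.8728.
Z = Σ gᵢe^(−Eᵢ/kT) = 5·e^(−0.40027) + 1·e^(−4.8728) = 3.3507 + 0.0076519 = 3.3584.
F = −kT ln Z = −74.7 × ln(3.3584) = −74.7 × 1.2115 = -90.5 meV.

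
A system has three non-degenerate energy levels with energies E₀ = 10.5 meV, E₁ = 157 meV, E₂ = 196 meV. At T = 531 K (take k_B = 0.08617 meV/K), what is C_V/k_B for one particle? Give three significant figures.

0.628

k_BT = 0.08617 × 531 K = 45.756 meV.
Eᵢ/kT = 0.22948, 3.4312, 4.2836.
Z = Σ e^(−Eᵢ/kT) = e^(−0.22948) + e^(−3.4312) + e^(−4.2836) = 0.79495 + 0.032348 + 0.013793 = 0.84109.
⟨E⟩ = 19.176 meV, ⟨E²⟩ = 1682.2 meV².
C_V/k_B = (⟨E²⟩ − ⟨E⟩²)/(kT)² = (1682.2 − 367.72)/2093.6 = 0.628.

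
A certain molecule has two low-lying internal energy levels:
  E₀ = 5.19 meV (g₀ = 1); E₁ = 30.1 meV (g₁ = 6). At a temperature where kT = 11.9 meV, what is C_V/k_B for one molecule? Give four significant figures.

Eᵢ/kT = 0.436134, 2.52941.
Z = Σ gᵢe^(−Eᵢ/kT) = 1·e^(−0.436134) + 6·e^(−2.52941) = 0.646531 + 0.478236 = 1.12477.
⟨E⟩ = 15.7814 meV, ⟨E²⟩ = 400.706 meV².
C_V/k_B = (⟨E²⟩ − ⟨E⟩²)/(kT)² = (400.706 − 249.053)/141.610 = 1.071.

1.071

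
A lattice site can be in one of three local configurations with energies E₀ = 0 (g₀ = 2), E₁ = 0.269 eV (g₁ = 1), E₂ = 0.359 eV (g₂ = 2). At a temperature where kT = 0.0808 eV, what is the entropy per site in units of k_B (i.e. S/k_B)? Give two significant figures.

0.83

Eᵢ/kT = 0, 3.329, 4.443.
Z = Σ gᵢe^(−Eᵢ/kT) = 2·e^(−0) + 1·e^(−3.329) + 2·e^(−4.443) = 2.000 + 0.03583 + 0.02352 = 2.059.
⟨E⟩ = Σ EᵢPᵢ = 0.008782 eV.
S/k_B = ln Z + ⟨E⟩/kT = ln(2.059) + 0.008782/0.0808 = 0.7222 + 0.1087 = 0.83.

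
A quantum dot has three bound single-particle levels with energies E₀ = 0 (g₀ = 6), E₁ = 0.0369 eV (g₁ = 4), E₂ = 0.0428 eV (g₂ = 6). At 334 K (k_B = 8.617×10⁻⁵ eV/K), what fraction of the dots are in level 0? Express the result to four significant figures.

k_BT = 8.617×10⁻⁵ × 334 K = 0.0287808 eV.
Eᵢ/kT = 0, 1.28210, 1.48710.
Z = Σ gᵢe^(−Eᵢ/kT) = 6·e^(−0) + 4·e^(−1.28210) + 6·e^(−1.48710) = 6.00000 + 1.10982 + 1.35616 = 8.46598.
P₀ = g₀ e^(−E₀/kT) / Z = 6.00000/8.46598 = 0.7087.

0.7087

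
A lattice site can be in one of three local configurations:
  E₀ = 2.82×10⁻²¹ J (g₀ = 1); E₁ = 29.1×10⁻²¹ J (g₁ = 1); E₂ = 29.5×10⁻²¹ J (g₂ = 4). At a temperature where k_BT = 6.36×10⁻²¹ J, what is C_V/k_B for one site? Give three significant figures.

1.15

Eᵢ/kT = 0.44340, 4.5755, 4.6384.
Z = Σ gᵢe^(−Eᵢ/kT) = 1·e^(−0.44340) + 1·e^(−4.5755) + 4·e^(−4.6384) = 0.64185 + 0.010301 + 0.038693 = 0.69084.
⟨E⟩ = 4.7062, ⟨E²⟩ = 68.757.
C_V/k_B = (⟨E²⟩ − ⟨E⟩²)/(kT)² = (68.757 − 22.148)/40.450 = 1.15.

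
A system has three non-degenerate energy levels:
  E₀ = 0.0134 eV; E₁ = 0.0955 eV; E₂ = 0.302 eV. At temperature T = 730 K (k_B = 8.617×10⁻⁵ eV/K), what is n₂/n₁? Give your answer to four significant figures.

0.03752

k_BT = 8.617×10⁻⁵ × 730 K = 0.0629041 eV.
n₂/n₁ = exp[−(E₂−E₁)/kT] = exp(−(0.2065 eV)/(0.0629041 eV)) = exp(-3.28277) = 0.03752.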